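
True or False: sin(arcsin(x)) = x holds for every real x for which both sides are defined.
True.

Claim: sin(arcsin(x)) = x.
Reasoning: For -1 ≤ x ≤ 1 (where arcsin is defined), arcsin(x) is by definition an angle whose sine equals x. Taking the sine of that angle returns x. (Note the other order, arcsin(sin x) = x, is NOT an identity.)
So the two sides agree for every real x for which both sides are defined.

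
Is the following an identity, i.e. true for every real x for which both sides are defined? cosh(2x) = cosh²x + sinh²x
Claim: cosh(2x) = cosh²x + sinh²x.
Reasoning: cosh²x = (e^(2x) + 2 + e^(-2x))/4 and sinh²x = (e^(2x) - 2 + e^(-2x))/4. Adding gives (2e^(2x) + 2e^(-2x))/4 = (e^(2x) + e^(-2x))/2 = cosh(2x).
So the two sides agree for every real x for which both sides are defined.

Conclusion: Yes, this is an identity.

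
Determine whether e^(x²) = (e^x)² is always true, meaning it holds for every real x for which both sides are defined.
Claim: e^(x²) = (e^x)².
Test a specific point where both sides are defined: x = -2.
LHS = e^(x²) ≈ 54.5982
RHS = (e^x)² ≈ 0.0183
Since 54.5982 ≠ 0.0183, the equation fails at this point, so it cannot hold for every real x for which both sides are defined.
(e^x)² = e^(2x), and 2x ≠ x² in general.

Conclusion: No, this is NOT an identity.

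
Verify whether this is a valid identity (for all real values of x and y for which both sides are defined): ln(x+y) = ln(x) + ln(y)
No, this is NOT an identity.

Claim: ln(x+y) = ln(x) + ln(y).
Test a specific point where both sides are defined: x = 1, y = 2.
LHS = ln(x+y) ≈ 1.0986
RHS = ln(x) + ln(y) ≈ 0.6931
Since 1.0986 ≠ 0.6931, the equation fails at this point, so it cannot hold for all real values of x and y for which both sides are defined.
ln(x) + ln(y) = ln(xy), not ln(x+y).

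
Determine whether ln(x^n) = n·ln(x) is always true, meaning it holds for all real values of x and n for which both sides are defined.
Claim: ln(x^n) = n·ln(x).
Reasoning: The right side requires x > 0. For x > 0, x^n = (e^(ln x))^n = e^(n·ln x), so taking ln of both sides gives ln(x^n) = n·ln(x).
So the two sides agree for all real values of x and n for which both sides are defined.

Conclusion: Yes, this is an identity.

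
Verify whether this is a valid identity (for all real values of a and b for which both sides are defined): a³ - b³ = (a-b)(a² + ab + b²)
Yes, this is an identity.

Claim: a³ - b³ = (a-b)(a² + ab + b²).
Reasoning: Expand the right side: (a-b)(a² + ab + b²) = a³ + a²b + ab² - a²b - ab² - b³ = a³ - b³ (the middle terms cancel in pairs).
So the two sides agree for all real values of a and b for which both sides are defined.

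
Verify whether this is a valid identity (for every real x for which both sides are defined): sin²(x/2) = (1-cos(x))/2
Yes, this is an identity.

Claim: sin²(x/2) = (1-cos(x))/2.
Reasoning: Use cos(2θ) = 1 - 2sin²θ with θ = x/2: cos(x) = 1 - 2sin²(x/2). Solving for sin²(x/2) gives (1 - cos(x))/2.
So the two sides agree for every real x for which both sides are defined.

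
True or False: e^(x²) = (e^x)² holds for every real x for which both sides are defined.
False.

Claim: e^(x²) = (e^x)².
Test a specific point where both sides are defined: x = 3/2.
LHS = e^(x²) ≈ 9.4877
RHS = (e^x)² ≈ 20.0855
Since 9.4877 ≠ 20.0855, the equation fails at this point, so it cannot hold for every real x for which both sides are defined.
(e^x)² = e^(2x), and 2x ≠ x² in general.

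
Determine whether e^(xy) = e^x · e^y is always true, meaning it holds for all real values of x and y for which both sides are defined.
Claim: e^(xy) = e^x · e^y.
Test a specific point where both sides are defined: x = 4, y = 3/2.
LHS = e^(xy) ≈ 403.4288
RHS = e^x · e^y ≈ 244.6919
Since 403.4288 ≠ 244.6919, the equation fails at this point, so it cannot hold for all real values of x and y for which both sides are defined.
e^x · e^y = e^(x+y), not e^(xy).

Conclusion: No, this is NOT an identity.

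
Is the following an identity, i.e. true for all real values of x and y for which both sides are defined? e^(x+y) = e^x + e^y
No, this is NOT an identity.

Claim: e^(x+y) = e^x + e^y.
Test a specific point where both sides are defined: x = -2, y = 3/2.
LHS = e^(x+y) ≈ 0.6065
RHS = e^x + e^y ≈ 4.6170
Since 0.6065 ≠ 4.6170, the equation fails at this point, so it cannot hold for all real values of x and y for which both sides are defined.
The correct rule is e^(x+y) = e^x · e^y (a product, not a sum).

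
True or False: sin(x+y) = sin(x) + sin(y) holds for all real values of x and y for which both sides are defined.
False.

Claim: sin(x+y) = sin(x) + sin(y).
Test a specific point where both sides are defined: x = 3π/4, y = π.
LHS = sin(x+y) ≈ -0.7071
RHS = sin(x) + sin(y) ≈ 0.7071
Since -0.7071 ≠ 0.7071, the equation fails at this point, so it cannot hold for all real values of x and y for which both sides are defined.
The correct expansion is sin(x+y) = sin(x)cos(y) + cos(x)sin(y); sine is not additive.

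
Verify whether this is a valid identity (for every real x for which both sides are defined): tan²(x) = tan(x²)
No, this is NOT an identity.

Claim: tan²(x) = tan(x²).
Test a specific point where both sides are defined: x = 2π/3.
LHS = tan²(x) ≈ 3.0000
RHS = tan(x²) ≈ 2.9590
Since 3.0000 ≠ 2.9590, the equation fails at this point, so it cannot hold for every real x for which both sides are defined.
tan²(x) means (tan x)², squaring the output; tan(x²) squares the input. These are different functions.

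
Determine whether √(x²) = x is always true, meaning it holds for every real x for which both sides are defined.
Claim: √(x²) = x.
Test a specific point where both sides are defined: x = -2.
LHS = √(x²) ≈ 2.0000
RHS = x ≈ -2.0000
Since 2.0000 ≠ -2.0000, the equation fails at this point, so it cannot hold for every real x for which both sides are defined.
√(x²) = |x|, which differs from x whenever x < 0 (both sides are defined for every real x).

Conclusion: No, this is NOT an identity.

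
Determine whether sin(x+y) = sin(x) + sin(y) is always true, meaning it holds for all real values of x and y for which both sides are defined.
No, this is NOT an identity.

Claim: sin(x+y) = sin(x) + sin(y).
Test a specific point where both sides are defined: x = 2π/3, y = -π/6.
LHS = sin(x+y) ≈ 1.0000
RHS = sin(x) + sin(y) ≈ 0.3660
Since 1.0000 ≠ 0.3660, the equation fails at this point, so it cannot hold for all real values of x and y for which both sides are defined.
The correct expansion is sin(x+y) = sin(x)cos(y) + cos(x)sin(y); sine is not additive.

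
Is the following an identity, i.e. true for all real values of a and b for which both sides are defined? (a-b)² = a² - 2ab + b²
Claim: (a-b)² = a² - 2ab + b².
Reasoning: Expand: (a-b)² = (a-b)(a-b) = a·a - a·b - b·a + b·b = a² - 2ab + b².
So the two sides agree for all real values of a and b for which both sides are defined.

Conclusion: Yes, this is an identity.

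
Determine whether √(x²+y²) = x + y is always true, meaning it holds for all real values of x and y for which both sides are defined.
Claim: √(x²+y²) = x + y.
Test a specific point where both sides are defined: x = 2, y = 2.
LHS = √(x²+y²) ≈ 2.8284
RHS = x + y ≈ 4.0000
Since 2.8284 ≠ 4.0000, the equation fails at this point, so it cannot hold for all real values of x and y for which both sides are defined.
(x+y)² = x² + 2xy + y², not x² + y², so the square root does not split this way.

Conclusion: No, this is NOT an identity.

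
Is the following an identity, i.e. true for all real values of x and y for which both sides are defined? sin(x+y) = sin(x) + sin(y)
No, this is NOT an identity.

Claim: sin(x+y) = sin(x) + sin(y).
Test a specific point where both sides are defined: x = -π/3, y = π.
LHS = sin(x+y) ≈ 0.8660
RHS = sin(x) + sin(y) ≈ -0.8660
Since 0.8660 ≠ -0.8660, the equation fails at this point, so it cannot hold for all real values of x and y for which both sides are defined.
The correct expansion is sin(x+y) = sin(x)cos(y) + cos(x)sin(y); sine is not additive.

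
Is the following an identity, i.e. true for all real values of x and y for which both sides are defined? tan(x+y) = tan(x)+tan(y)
No, this is NOT an identity.

Claim: tan(x+y) = tan(x)+tan(y).
Test a specific point where both sides are defined: x = -π/6, y = π/4.
LHS = tan(x+y) ≈ 0.2679
RHS = tan(x)+tan(y) ≈ 0.4226
Since 0.2679 ≠ 0.4226, the equation fails at this point, so it cannot hold for all real values of x and y for which both sides are defined.
The correct formula is tan(x+y) = (tan(x) + tan(y))/(1 - tan(x)tan(y)).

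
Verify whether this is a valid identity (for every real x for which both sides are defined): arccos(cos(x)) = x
Claim: arccos(cos(x)) = x.
Test a specific point where both sides are defined: x = -π/3.
LHS = arccos(cos(x)) ≈ 1.0472
RHS = x ≈ -1.0472
Since 1.0472 ≠ -1.0472, the equation fails at this point, so it cannot hold for every real x for which both sides are defined.
arccos only returns values in [0, π], so arccos(cos(x)) = x holds only for x in that interval, not for all real x.

Conclusion: No, this is NOT an identity.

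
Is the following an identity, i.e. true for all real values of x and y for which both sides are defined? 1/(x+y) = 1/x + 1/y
No, this is NOT an identity.

Claim: 1/(x+y) = 1/x + 1/y.
Test a specific point where both sides are defined: x = -2, y = -1.
LHS = 1/(x+y) ≈ -0.3333
RHS = 1/x + 1/y ≈ -1.5000
Since -0.3333 ≠ -1.5000, the equation fails at this point, so it cannot hold for all real values of x and y for which both sides are defined.
1/x + 1/y = (x+y)/(xy), which is not 1/(x+y).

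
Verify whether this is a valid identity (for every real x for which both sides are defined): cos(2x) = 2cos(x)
Claim: cos(2x) = 2cos(x).
Test a specific point where both sides are defined: x = π/2.
LHS = cos(2x) ≈ -1.0000
RHS = 2cos(x) ≈ 0.0000
Since -1.0000 ≠ 0.0000, the equation fails at this point, so it cannot hold for every real x for which both sides are defined.
The correct double-angle formula is cos(2x) = cos²x - sin²x.

Conclusion: No, this is NOT an identity.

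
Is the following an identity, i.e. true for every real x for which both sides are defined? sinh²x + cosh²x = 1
Claim: sinh²x + cosh²x = 1.
Test a specific point where both sides are defined: x = 1/2.
LHS = sinh²x + cosh²x ≈ 1.5431
RHS = 1 ≈ 1.0000
Since 1.5431 ≠ 1.0000, the equation fails at this point, so it cannot hold for every real x for which both sides are defined.
The correct hyperbolic identity is cosh²x - sinh²x = 1 (a difference); the sum sinh²x + cosh²x equals cosh(2x).

Conclusion: No, this is NOT an identity.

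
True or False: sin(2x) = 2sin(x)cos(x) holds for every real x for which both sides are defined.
Claim: sin(2x) = 2sin(x)cos(x).
Reasoning: Put y = x in the addition formula sin(x+y) = sin(x)cos(y) + cos(x)sin(y): sin(2x) = sin(x)cos(x) + cos(x)sin(x) = 2sin(x)cos(x).
So the two sides agree for every real x for which both sides are defined.

Conclusion: True.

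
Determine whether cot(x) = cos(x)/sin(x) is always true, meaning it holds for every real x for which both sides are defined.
Claim: cot(x) = cos(x)/sin(x).
Reasoning: cot(x) is defined as 1/tan(x) = 1/(sin(x)/cos(x)) = cos(x)/sin(x), wherever sin(x) ≠ 0.
So the two sides agree for every real x for which both sides are defined.

Conclusion: Yes, this is an identity.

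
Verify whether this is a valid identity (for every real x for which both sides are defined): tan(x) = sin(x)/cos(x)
Yes, this is an identity.

Claim: tan(x) = sin(x)/cos(x).
Reasoning: For an angle x whose terminal point on the unit circle is (cos x, sin x), tan(x) is defined as the ratio (second coordinate)/(first coordinate) = sin(x)/cos(x), wherever cos(x) ≠ 0.
So the two sides agree for every real x for which both sides are defined.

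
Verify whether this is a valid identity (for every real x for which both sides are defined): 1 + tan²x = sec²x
Yes, this is an identity.

Claim: 1 + tan²x = sec²x.
Reasoning: Start from sin²x + cos²x = 1 and divide every term by cos²x (allowed wherever tan x and sec x are defined): tan²x + 1 = 1/cos²x = sec²x.
So the two sides agree for every real x for which both sides are defined.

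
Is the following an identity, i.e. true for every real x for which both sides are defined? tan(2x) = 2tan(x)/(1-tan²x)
Claim: tan(2x) = 2tan(x)/(1-tan²x).
Reasoning: tan(2x) = sin(2x)/cos(2x) = 2sin(x)cos(x) / (cos²x - sin²x). Divide numerator and denominator by cos²x: 2tan(x) / (1 - tan²x).
So the two sides agree for every real x for which both sides are defined.

Conclusion: Yes, this is an identity.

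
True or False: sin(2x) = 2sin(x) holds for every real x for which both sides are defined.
False.

Claim: sin(2x) = 2sin(x).
Test a specific point where both sides are defined: x = -π/4.
LHS = sin(2x) ≈ -1.0000
RHS = 2sin(x) ≈ -1.4142
Since -1.0000 ≠ -1.4142, the equation fails at this point, so it cannot hold for every real x for which both sides are defined.
The correct double-angle formula is sin(2x) = 2sin(x)cos(x).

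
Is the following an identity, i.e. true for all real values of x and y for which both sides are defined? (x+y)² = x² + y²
Claim: (x+y)² = x² + y².
Test a specific point where both sides are defined: x = 3/2, y = 3/2.
LHS = (x+y)² ≈ 9.0000
RHS = x² + y² ≈ 4.5000
Since 9.0000 ≠ 4.5000, the equation fails at this point, so it cannot hold for all real values of x and y for which both sides are defined.
The correct expansion is (x+y)² = x² + 2xy + y²; the cross term 2xy is missing.

Conclusion: No, this is NOT an identity.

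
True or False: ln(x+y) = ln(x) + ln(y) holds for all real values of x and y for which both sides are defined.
False.

Claim: ln(x+y) = ln(x) + ln(y).
Test a specific point where both sides are defined: x = 4, y = 3.
LHS = ln(x+y) ≈ 1.9459
RHS = ln(x) + ln(y) ≈ 2.4849
Since 1.9459 ≠ 2.4849, the equation fails at this point, so it cannot hold for all real values of x and y for which both sides are defined.
ln(x) + ln(y) = ln(xy), not ln(x+y).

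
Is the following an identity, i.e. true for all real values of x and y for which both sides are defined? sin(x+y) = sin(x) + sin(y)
Claim: sin(x+y) = sin(x) + sin(y).
Test a specific point where both sides are defined: x = 2π/3, y = π/4.
LHS = sin(x+y) ≈ 0.2588
RHS = sin(x) + sin(y) ≈ 1.5731
Since 0.2588 ≠ 1.5731, the equation fails at this point, so it cannot hold for all real values of x and y for which both sides are defined.
The correct expansion is sin(x+y) = sin(x)cos(y) + cos(x)sin(y); sine is not additive.

Conclusion: No, this is NOT an identity.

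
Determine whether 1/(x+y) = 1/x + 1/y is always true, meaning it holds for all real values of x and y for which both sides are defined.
Claim: 1/(x+y) = 1/x + 1/y.
Test a specific point where both sides are defined: x = 1/2, y = 5.
LHS = 1/(x+y) ≈ 0.1818
RHS = 1/x + 1/y ≈ 2.2000
Since 0.1818 ≠ 2.2000, the equation fails at this point, so it cannot hold for all real values of x and y for which both sides are defined.
1/x + 1/y = (x+y)/(xy), which is not 1/(x+y).

Conclusion: No, this is NOT an identity.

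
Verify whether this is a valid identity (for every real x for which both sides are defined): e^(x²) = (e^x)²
No, this is NOT an identity.

Claim: e^(x²) = (e^x)².
Test a specific point where both sides are defined: x = 1.
LHS = e^(x²) ≈ 2.7183
RHS = (e^x)² ≈ 7.3891
Since 2.7183 ≠ 7.3891, the equation fails at this point, so it cannot hold for every real x for which both sides are defined.
(e^x)² = e^(2x), and 2x ≠ x² in general.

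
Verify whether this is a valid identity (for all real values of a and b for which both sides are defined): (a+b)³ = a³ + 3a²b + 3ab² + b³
Yes, this is an identity.

Claim: (a+b)³ = a³ + 3a²b + 3ab² + b³.
Reasoning: (a+b)³ = (a+b)(a+b)² = (a+b)(a² + 2ab + b²) = a³ + 2a²b + ab² + a²b + 2ab² + b³ = a³ + 3a²b + 3ab² + b³.
So the two sides agree for all real values of a and b for which both sides are defined.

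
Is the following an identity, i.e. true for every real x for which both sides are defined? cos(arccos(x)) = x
Yes, this is an identity.

Claim: cos(arccos(x)) = x.
Reasoning: For -1 ≤ x ≤ 1 (where arccos is defined), arccos(x) is by definition an angle whose cosine equals x. Taking the cosine of that angle returns x. (Note the other order, arccos(cos x) = x, is NOT an identity.)
So the two sides agree for every real x for which both sides are defined.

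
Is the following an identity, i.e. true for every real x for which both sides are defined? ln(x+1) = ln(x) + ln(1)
Claim: ln(x+1) = ln(x) + ln(1).
Test a specific point where both sides are defined: x = 1.
LHS = ln(x+1) ≈ 0.6931
RHS = ln(x) + ln(1) ≈ 0.0000
Since 0.6931 ≠ 0.0000, the equation fails at this point, so it cannot hold for every real x for which both sides are defined.
ln(1) = 0, so the right side is just ln(x), which differs from ln(x+1).

Conclusion: No, this is NOT an identity.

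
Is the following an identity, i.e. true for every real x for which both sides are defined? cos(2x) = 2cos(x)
Claim: cos(2x) = 2cos(x).
Test a specific point where both sides are defined: x = π/3.
LHS = cos(2x) ≈ -0.5000
RHS = 2cos(x) ≈ 1.0000
Since -0.5000 ≠ 1.0000, the equation fails at this point, so it cannot hold for every real x for which both sides are defined.
The correct double-angle formula is cos(2x) = cos²x - sin²x.

Conclusion: No, this is NOT an identity.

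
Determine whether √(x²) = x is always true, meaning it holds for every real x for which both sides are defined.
No, this is NOT an identity.

Claim: √(x²) = x.
Test a specific point where both sides are defined: x = -1.
LHS = √(x²) ≈ 1.0000
RHS = x ≈ -1.0000
Since 1.0000 ≠ -1.0000, the equation fails at this point, so it cannot hold for every real x for which both sides are defined.
√(x²) = |x|, which differs from x whenever x < 0 (both sides are defined for every real x).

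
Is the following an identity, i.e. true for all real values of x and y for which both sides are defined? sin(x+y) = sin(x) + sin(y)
Claim: sin(x+y) = sin(x) + sin(y).
Test a specific point where both sides are defined: x = 2π/3, y = -π/6.
LHS = sin(x+y) ≈ 1.0000
RHS = sin(x) + sin(y) ≈ 0.3660
Since 1.0000 ≠ 0.3660, the equation fails at this point, so it cannot hold for all real values of x and y for which both sides are defined.
The correct expansion is sin(x+y) = sin(x)cos(y) + cos(x)sin(y); sine is not additive.

Conclusion: No, this is NOT an identity.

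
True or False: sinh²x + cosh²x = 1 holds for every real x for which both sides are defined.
False.

Claim: sinh²x + cosh²x = 1.
Test a specific point where both sides are defined: x = 4.
LHS = sinh²x + cosh²x ≈ 1490.4792
RHS = 1 ≈ 1.0000
Since 1490.4792 ≠ 1.0000, the equation fails at this point, so it cannot hold for every real x for which both sides are defined.
The correct hyperbolic identity is cosh²x - sinh²x = 1 (a difference); the sum sinh²x + cosh²x equals cosh(2x).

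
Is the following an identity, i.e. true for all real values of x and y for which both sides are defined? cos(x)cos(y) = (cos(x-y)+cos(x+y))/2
Yes, this is an identity.

Claim: cos(x)cos(y) = (cos(x-y)+cos(x+y))/2.
Reasoning: cos(x-y) = cos(x)cos(y) + sin(x)sin(y) and cos(x+y) = cos(x)cos(y) - sin(x)sin(y). Adding, cos(x-y) + cos(x+y) = 2cos(x)cos(y); divide by 2.
So the two sides agree for all real values of x and y for which both sides are defined.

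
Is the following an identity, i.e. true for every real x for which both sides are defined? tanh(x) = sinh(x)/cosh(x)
Claim: tanh(x) = sinh(x)/cosh(x).
Reasoning: tanh(x) is defined as sinh(x)/cosh(x) = (e^x - e^-x)/(e^x + e^-x); cosh(x) ≥ 1 is never zero, so this holds for every real x.
So the two sides agree for every real x for which both sides are defined.

Conclusion: Yes, this is an identity.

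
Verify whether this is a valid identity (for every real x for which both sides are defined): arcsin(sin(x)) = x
Claim: arcsin(sin(x)) = x.
Test a specific point where both sides are defined: x = 2π/3.
LHS = arcsin(sin(x)) ≈ 1.0472
RHS = x ≈ 2.0944
Since 1.0472 ≠ 2.0944, the equation fails at this point, so it cannot hold for every real x for which both sides are defined.
arcsin only returns values in [-π/2, π/2], so arcsin(sin(x)) = x holds only for x in that interval, not for all real x.

Conclusion: No, this is NOT an identity.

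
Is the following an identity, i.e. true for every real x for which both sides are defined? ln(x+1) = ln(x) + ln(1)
No, this is NOT an identity.

Claim: ln(x+1) = ln(x) + ln(1).
Test a specific point where both sides are defined: x = 1.
LHS = ln(x+1) ≈ 0.6931
RHS = ln(x) + ln(1) ≈ 0.0000
Since 0.6931 ≠ 0.0000, the equation fails at this point, so it cannot hold for every real x for which both sides are defined.
ln(1) = 0, so the right side is just ln(x), which differs from ln(x+1).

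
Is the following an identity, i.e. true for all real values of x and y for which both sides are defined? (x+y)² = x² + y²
No, this is NOT an identity.

Claim: (x+y)² = x² + y².
Test a specific point where both sides are defined: x = -1, y = -1.
LHS = (x+y)² ≈ 4.0000
RHS = x² + y² ≈ 2.0000
Since 4.0000 ≠ 2.0000, the equation fails at this point, so it cannot hold for all real values of x and y for which both sides are defined.
The correct expansion is (x+y)² = x² + 2xy + y²; the cross term 2xy is missing.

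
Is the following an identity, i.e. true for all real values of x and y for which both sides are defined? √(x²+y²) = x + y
No, this is NOT an identity.

Claim: √(x²+y²) = x + y.
Test a specific point where both sides are defined: x = 2, y = 4.
LHS = √(x²+y²) ≈ 4.4721
RHS = x + y ≈ 6.0000
Since 4.4721 ≠ 6.0000, the equation fails at this point, so it cannot hold for all real values of x and y for which both sides are defined.
(x+y)² = x² + 2xy + y², not x² + y², so the square root does not split this way.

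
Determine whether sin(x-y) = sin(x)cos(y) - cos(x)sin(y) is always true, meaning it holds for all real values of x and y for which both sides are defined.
Claim: sin(x-y) = sin(x)cos(y) - cos(x)sin(y).
Reasoning: Replace y by -y in sin(x+y) = sin(x)cos(y) + cos(x)sin(y) and use cos(-y) = cos(y), sin(-y) = -sin(y): sin(x-y) = sin(x)cos(y) - cos(x)sin(y).
So the two sides agree for all real values of x and y for which both sides are defined.

Conclusion: Yes, this is an identity.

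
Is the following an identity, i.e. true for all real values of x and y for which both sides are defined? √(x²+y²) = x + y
Claim: √(x²+y²) = x + y.
Test a specific point where both sides are defined: x = 3, y = 4.
LHS = √(x²+y²) ≈ 5.0000
RHS = x + y ≈ 7.0000
Since 5.0000 ≠ 7.0000, the equation fails at this point, so it cannot hold for all real values of x and y for which both sides are defined.
(x+y)² = x² + 2xy + y², not x² + y², so the square root does not split this way.

Conclusion: No, this is NOT an identity.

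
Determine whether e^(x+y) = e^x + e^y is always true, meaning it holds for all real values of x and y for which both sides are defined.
No, this is NOT an identity.

Claim: e^(x+y) = e^x + e^y.
Test a specific point where both sides are defined: x = 1/2, y = 1.
LHS = e^(x+y) ≈ 4.4817
RHS = e^x + e^y ≈ 4.3670
Since 4.4817 ≠ 4.3670, the equation fails at this point, so it cannot hold for all real values of x and y for which both sides are defined.
The correct rule is e^(x+y) = e^x · e^y (a product, not a sum).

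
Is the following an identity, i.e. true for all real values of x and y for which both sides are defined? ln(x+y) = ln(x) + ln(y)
No, this is NOT an identity.

Claim: ln(x+y) = ln(x) + ln(y).
Test a specific point where both sides are defined: x = 3, y = 1.
LHS = ln(x+y) ≈ 1.3863
RHS = ln(x) + ln(y) ≈ 1.0986
Since 1.3863 ≠ 1.0986, the equation fails at this point, so it cannot hold for all real values of x and y for which both sides are defined.
ln(x) + ln(y) = ln(xy), not ln(x+y).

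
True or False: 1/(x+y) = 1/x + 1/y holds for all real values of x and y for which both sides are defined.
False.

Claim: 1/(x+y) = 1/x + 1/y.
Test a specific point where both sides are defined: x = 3/2, y = 4.
LHS = 1/(x+y) ≈ 0.1818
RHS = 1/x + 1/y ≈ 0.9167
Since 0.1818 ≠ 0.9167, the equation fails at this point, so it cannot hold for all real values of x and y for which both sides are defined.
1/x + 1/y = (x+y)/(xy), which is not 1/(x+y).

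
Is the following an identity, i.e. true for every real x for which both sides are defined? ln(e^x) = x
Claim: ln(e^x) = x.
Reasoning: ln is the inverse of the exponential: ln(e^x) asks for the exponent p with e^p = e^x, and since e^p is one-to-one that exponent is p = x.
So the two sides agree for every real x for which both sides are defined.

Conclusion: Yes, this is an identity.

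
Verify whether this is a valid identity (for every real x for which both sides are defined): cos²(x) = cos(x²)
Claim: cos²(x) = cos(x²).
Test a specific point where both sides are defined: x = π/2.
LHS = cos²(x) ≈ 0.0000
RHS = cos(x²) ≈ -0.7812
Since 0.0000 ≠ -0.7812, the equation fails at this point, so it cannot hold for every real x for which both sides are defined.
cos²(x) means (cos x)², squaring the output; cos(x²) squares the input. These are different functions.

Conclusion: No, this is NOT an identity.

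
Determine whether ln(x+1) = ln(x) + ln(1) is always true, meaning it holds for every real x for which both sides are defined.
No, this is NOT an identity.

Claim: ln(x+1) = ln(x) + ln(1).
Test a specific point where both sides are defined: x = 3/2.
LHS = ln(x+1) ≈ 0.9163
RHS = ln(x) + ln(1) ≈ 0.4055
Since 0.9163 ≠ 0.4055, the equation fails at this point, so it cannot hold for every real x for which both sides are defined.
ln(1) = 0, so the right side is just ln(x), which differs from ln(x+1).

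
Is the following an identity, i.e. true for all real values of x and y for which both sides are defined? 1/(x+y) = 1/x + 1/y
No, this is NOT an identity.

Claim: 1/(x+y) = 1/x + 1/y.
Test a specific point where both sides are defined: x = -1, y = -2.
LHS = 1/(x+y) ≈ -0.3333
RHS = 1/x + 1/y ≈ -1.5000
Since -0.3333 ≠ -1.5000, the equation fails at this point, so it cannot hold for all real values of x and y for which both sides are defined.
1/x + 1/y = (x+y)/(xy), which is not 1/(x+y).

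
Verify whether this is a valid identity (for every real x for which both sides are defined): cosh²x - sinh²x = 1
Claim: cosh²x - sinh²x = 1.
Reasoning: With cosh(x) = (e^x + e^-x)/2 and sinh(x) = (e^x - e^-x)/2: cosh²x = (e^(2x) + 2 + e^(-2x))/4 and sinh²x = (e^(2x) - 2 + e^(-2x))/4. Subtracting leaves 4/4 = 1.
So the two sides agree for every real x for which both sides are defined.

Conclusion: Yes, this is an identity.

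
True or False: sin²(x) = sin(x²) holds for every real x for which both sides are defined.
False.

Claim: sin²(x) = sin(x²).
Test a specific point where both sides are defined: x = -π/3.
LHS = sin²(x) ≈ 0.7500
RHS = sin(x²) ≈ 0.8897
Since 0.7500 ≠ 0.8897, the equation fails at this point, so it cannot hold for every real x for which both sides are defined.
sin²(x) means (sin x)², squaring the output; sin(x²) squares the input. These are different functions.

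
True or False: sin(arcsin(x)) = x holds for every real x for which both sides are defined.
Claim: sin(arcsin(x)) = x.
Reasoning: For -1 ≤ x ≤ 1 (where arcsin is defined), arcsin(x) is by definition an angle whose sine equals x. Taking the sine of that angle returns x. (Note the other order, arcsin(sin x) = x, is NOT an identity.)
So the two sides agree for every real x for which both sides are defined.

Conclusion: True.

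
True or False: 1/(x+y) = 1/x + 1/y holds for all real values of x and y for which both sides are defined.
Claim: 1/(x+y) = 1/x + 1/y.
Test a specific point where both sides are defined: x = 4, y = 2.
LHS = 1/(x+y) ≈ 0.1667
RHS = 1/x + 1/y ≈ 0.7500
Since 0.1667 ≠ 0.7500, the equation fails at this point, so it cannot hold for all real values of x and y for which both sides are defined.
1/x + 1/y = (x+y)/(xy), which is not 1/(x+y).

Conclusion: False.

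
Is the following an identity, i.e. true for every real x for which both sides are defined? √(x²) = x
Claim: √(x²) = x.
Test a specific point where both sides are defined: x = -3.
LHS = √(x²) ≈ 3.0000
RHS = x ≈ -3.0000
Since 3.0000 ≠ -3.0000, the equation fails at this point, so it cannot hold for every real x for which both sides are defined.
√(x²) = |x|, which differs from x whenever x < 0 (both sides are defined for every real x).

Conclusion: No, this is NOT an identity.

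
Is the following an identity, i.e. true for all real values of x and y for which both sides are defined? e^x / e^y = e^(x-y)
Yes, this is an identity.

Claim: e^x / e^y = e^(x-y).
Reasoning: 1/e^y = e^(-y), so e^x / e^y = e^x · e^(-y) = e^(x + (-y)) = e^(x-y) by the product rule for exponents.
So the two sides agree for all real values of x and y for which both sides are defined.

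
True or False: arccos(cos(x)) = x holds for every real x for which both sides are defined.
False.

Claim: arccos(cos(x)) = x.
Test a specific point where both sides are defined: x = -π/4.
LHS = arccos(cos(x)) ≈ 0.7854
RHS = x ≈ -0.7854
Since 0.7854 ≠ -0.7854, the equation fails at this point, so it cannot hold for every real x for which both sides are defined.
arccos only returns values in [0, π], so arccos(cos(x)) = x holds only for x in that interval, not for all real x.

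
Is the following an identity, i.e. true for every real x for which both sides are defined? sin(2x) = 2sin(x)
Claim: sin(2x) = 2sin(x).
Test a specific point where both sides are defined: x = -π/4.
LHS = sin(2x) ≈ -1.0000
RHS = 2sin(x) ≈ -1.4142
Since -1.0000 ≠ -1.4142, the equation fails at this point, so it cannot hold for every real x for which both sides are defined.
The correct double-angle formula is sin(2x) = 2sin(x)cos(x).

Conclusion: No, this is NOT an identity.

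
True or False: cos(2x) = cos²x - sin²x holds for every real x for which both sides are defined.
Claim: cos(2x) = cos²x - sin²x.
Reasoning: Put y = x in the addition formula cos(x+y) = cos(x)cos(y) - sin(x)sin(y): cos(2x) = cos²x - sin²x.
So the two sides agree for every real x for which both sides are defined.

Conclusion: True.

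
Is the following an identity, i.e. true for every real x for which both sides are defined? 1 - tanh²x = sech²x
Yes, this is an identity.

Claim: 1 - tanh²x = sech²x.
Reasoning: Divide cosh²x - sinh²x = 1 through by cosh²x (never zero): 1 - tanh²x = 1/cosh²x = sech²x.
So the two sides agree for every real x for which both sides are defined.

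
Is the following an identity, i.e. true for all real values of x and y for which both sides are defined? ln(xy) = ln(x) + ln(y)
Claim: ln(xy) = ln(x) + ln(y).
Reasoning: Both sides are simultaneously defined only when x, y > 0. Write x = e^p, y = e^q (p = ln x, q = ln y). Then xy = e^p · e^q = e^(p+q), so ln(xy) = p + q = ln(x) + ln(y).
So the two sides agree for all real values of x and y for which both sides are defined.

Conclusion: Yes, this is an identity.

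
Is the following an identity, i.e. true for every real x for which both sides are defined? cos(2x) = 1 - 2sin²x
Claim: cos(2x) = 1 - 2sin²x.
Reasoning: cos(2x) = cos²x - sin²x. Replace cos²x by 1 - sin²x: (1 - sin²x) - sin²x = 1 - 2sin²x.
So the two sides agree for every real x for which both sides are defined.

Conclusion: Yes, this is an identity.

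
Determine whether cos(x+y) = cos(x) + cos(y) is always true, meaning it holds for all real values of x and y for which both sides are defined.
Claim: cos(x+y) = cos(x) + cos(y).
Test a specific point where both sides are defined: x = π/6, y = -π/6.
LHS = cos(x+y) ≈ 1.0000
RHS = cos(x) + cos(y) ≈ 1.7321
Since 1.0000 ≠ 1.7321, the equation fails at this point, so it cannot hold for all real values of x and y for which both sides are defined.
The correct expansion is cos(x+y) = cos(x)cos(y) - sin(x)sin(y); cosine is not additive.

Conclusion: No, this is NOT an identity.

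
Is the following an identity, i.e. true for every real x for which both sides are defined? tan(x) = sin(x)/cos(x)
Claim: tan(x) = sin(x)/cos(x).
Reasoning: For an angle x whose terminal point on the unit circle is (cos x, sin x), tan(x) is defined as the ratio (second coordinate)/(first coordinate) = sin(x)/cos(x), wherever cos(x) ≠ 0.
So the two sides agree for every real x for which both sides are defined.

Conclusion: Yes, this is an identity.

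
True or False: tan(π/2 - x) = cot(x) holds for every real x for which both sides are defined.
True.

Claim: tan(π/2 - x) = cot(x).
Reasoning: tan(π/2 - x) = sin(π/2 - x)/cos(π/2 - x) = cos(x)/sin(x) = cot(x), using the cofunction identities sin(π/2 - x) = cos(x) and cos(π/2 - x) = sin(x).
So the two sides agree for every real x for which both sides are defined.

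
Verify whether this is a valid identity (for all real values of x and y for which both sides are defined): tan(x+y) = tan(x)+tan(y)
Claim: tan(x+y) = tan(x)+tan(y).
Test a specific point where both sides are defined: x = π/4, y = -π/3.
LHS = tan(x+y) ≈ -0.2679
RHS = tan(x)+tan(y) ≈ -0.7321
Since -0.2679 ≠ -0.7321, the equation fails at this point, so it cannot hold for all real values of x and y for which both sides are defined.
The correct formula is tan(x+y) = (tan(x) + tan(y))/(1 - tan(x)tan(y)).

Conclusion: No, this is NOT an identity.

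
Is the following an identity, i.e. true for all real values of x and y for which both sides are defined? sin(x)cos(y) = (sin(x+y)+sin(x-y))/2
Claim: sin(x)cos(y) = (sin(x+y)+sin(x-y))/2.
Reasoning: sin(x+y) = sin(x)cos(y) + cos(x)sin(y) and sin(x-y) = sin(x)cos(y) - cos(x)sin(y). Adding, sin(x+y) + sin(x-y) = 2sin(x)cos(y); divide by 2.
So the two sides agree for all real values of x and y for which both sides are defined.

Conclusion: Yes, this is an identity.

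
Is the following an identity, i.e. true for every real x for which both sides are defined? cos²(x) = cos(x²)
No, this is NOT an identity.

Claim: cos²(x) = cos(x²).
Test a specific point where both sides are defined: x = π/2.
LHS = cos²(x) ≈ 0.0000
RHS = cos(x²) ≈ -0.7812
Since 0.0000 ≠ -0.7812, the equation fails at this point, so it cannot hold for every real x for which both sides are defined.
cos²(x) means (cos x)², squaring the output; cos(x²) squares the input. These are different functions.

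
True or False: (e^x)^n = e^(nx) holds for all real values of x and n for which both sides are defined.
True.

Claim: (e^x)^n = e^(nx).
Reasoning: e^x is a positive real number, and for a positive base B and real exponent n, B^n = e^(n·ln B). With B = e^x, ln B = x, so (e^x)^n = e^(n·x).
So the two sides agree for all real values of x and n for which both sides are defined.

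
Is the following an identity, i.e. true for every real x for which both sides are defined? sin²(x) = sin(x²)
Claim: sin²(x) = sin(x²).
Test a specific point where both sides are defined: x = 3π/4.
LHS = sin²(x) ≈ 0.5000
RHS = sin(x²) ≈ -0.6680
Since 0.5000 ≠ -0.6680, the equation fails at this point, so it cannot hold for every real x for which both sides are defined.
sin²(x) means (sin x)², squaring the output; sin(x²) squares the input. These are different functions.

Conclusion: No, this is NOT an identity.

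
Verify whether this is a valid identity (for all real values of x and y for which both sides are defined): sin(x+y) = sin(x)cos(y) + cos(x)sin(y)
Claim: sin(x+y) = sin(x)cos(y) + cos(x)sin(y).
Reasoning: By Euler's formula e^(i(x+y)) = e^(ix)·e^(iy) = (cos x + i·sin x)(cos y + i·sin y). The imaginary part of the left side is sin(x+y); the imaginary part of the product is sin(x)cos(y) + cos(x)sin(y).
So the two sides agree for all real values of x and y for which both sides are defined.

Conclusion: Yes, this is an identity.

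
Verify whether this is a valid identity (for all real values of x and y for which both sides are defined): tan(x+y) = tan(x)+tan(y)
Claim: tan(x+y) = tan(x)+tan(y).
Test a specific point where both sides are defined: x = -π/4, y = 2π/3.
LHS = tan(x+y) ≈ 3.7321
RHS = tan(x)+tan(y) ≈ -2.7321
Since 3.7321 ≠ -2.7321, the equation fails at this point, so it cannot hold for all real values of x and y for which both sides are defined.
The correct formula is tan(x+y) = (tan(x) + tan(y))/(1 - tan(x)tan(y)).

Conclusion: No, this is NOT an identity.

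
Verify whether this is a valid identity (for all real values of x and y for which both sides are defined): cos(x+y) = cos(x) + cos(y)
Claim: cos(x+y) = cos(x) + cos(y).
Test a specific point where both sides are defined: x = 3π/4, y = 2π/3.
LHS = cos(x+y) ≈ -0.2588
RHS = cos(x) + cos(y) ≈ -1.2071
Since -0.2588 ≠ -1.2071, the equation fails at this point, so it cannot hold for all real values of x and y for which both sides are defined.
The correct expansion is cos(x+y) = cos(x)cos(y) - sin(x)sin(y); cosine is not additive.

Conclusion: No, this is NOT an identity.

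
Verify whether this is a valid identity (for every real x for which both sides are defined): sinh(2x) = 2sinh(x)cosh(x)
Yes, this is an identity.

Claim: sinh(2x) = 2sinh(x)cosh(x).
Reasoning: 2sinh(x)cosh(x) = 2 · (e^x - e^-x)/2 · (e^x + e^-x)/2 = (e^(2x) - e^(-2x))/2 = sinh(2x).
So the two sides agree for every real x for which both sides are defined.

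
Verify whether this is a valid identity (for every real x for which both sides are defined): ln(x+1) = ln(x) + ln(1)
Claim: ln(x+1) = ln(x) + ln(1).
Test a specific point where both sides are defined: x = 2.
LHS = ln(x+1) ≈ 1.0986
RHS = ln(x) + ln(1) ≈ 0.6931
Since 1.0986 ≠ 0.6931, the equation fails at this point, so it cannot hold for every real x for which both sides are defined.
ln(1) = 0, so the right side is just ln(x), which differs from ln(x+1).

Conclusion: No, this is NOT an identity.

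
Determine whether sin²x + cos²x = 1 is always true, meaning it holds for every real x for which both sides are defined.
Claim: sin²x + cos²x = 1.
Reasoning: The point (cos x, sin x) lies on the unit circle X² + Y² = 1, so cos²x + sin²x = 1 for every real x.
So the two sides agree for every real x for which both sides are defined.

Conclusion: Yes, this is an identity.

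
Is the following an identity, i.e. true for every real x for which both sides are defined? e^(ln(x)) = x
Yes, this is an identity.

Claim: e^(ln(x)) = x.
Reasoning: For x > 0, ln(x) is by definition the exponent p such that e^p = x. Raising e to that exponent therefore returns x: e^(ln x) = x.
So the two sides agree for every real x for which both sides are defined.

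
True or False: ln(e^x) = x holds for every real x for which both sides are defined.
Claim: ln(e^x) = x.
Reasoning: ln is the inverse of the exponential: ln(e^x) asks for the exponent p with e^p = e^x, and since e^p is one-to-one that exponent is p = x.
So the two sides agree for every real x for which both sides are defined.

Conclusion: True.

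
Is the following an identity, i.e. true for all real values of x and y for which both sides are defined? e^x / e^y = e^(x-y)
Yes, this is an identity.

Claim: e^x / e^y = e^(x-y).
Reasoning: 1/e^y = e^(-y), so e^x / e^y = e^x · e^(-y) = e^(x + (-y)) = e^(x-y) by the product rule for exponents.
So the two sides agree for all real values of x and y for which both sides are defined.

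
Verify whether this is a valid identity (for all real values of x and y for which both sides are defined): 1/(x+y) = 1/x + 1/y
No, this is NOT an identity.

Claim: 1/(x+y) = 1/x + 1/y.
Test a specific point where both sides are defined: x = -2, y = 3/2.
LHS = 1/(x+y) ≈ -2.0000
RHS = 1/x + 1/y ≈ 0.1667
Since -2.0000 ≠ 0.1667, the equation fails at this point, so it cannot hold for all real values of x and y for which both sides are defined.
1/x + 1/y = (x+y)/(xy), which is not 1/(x+y).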